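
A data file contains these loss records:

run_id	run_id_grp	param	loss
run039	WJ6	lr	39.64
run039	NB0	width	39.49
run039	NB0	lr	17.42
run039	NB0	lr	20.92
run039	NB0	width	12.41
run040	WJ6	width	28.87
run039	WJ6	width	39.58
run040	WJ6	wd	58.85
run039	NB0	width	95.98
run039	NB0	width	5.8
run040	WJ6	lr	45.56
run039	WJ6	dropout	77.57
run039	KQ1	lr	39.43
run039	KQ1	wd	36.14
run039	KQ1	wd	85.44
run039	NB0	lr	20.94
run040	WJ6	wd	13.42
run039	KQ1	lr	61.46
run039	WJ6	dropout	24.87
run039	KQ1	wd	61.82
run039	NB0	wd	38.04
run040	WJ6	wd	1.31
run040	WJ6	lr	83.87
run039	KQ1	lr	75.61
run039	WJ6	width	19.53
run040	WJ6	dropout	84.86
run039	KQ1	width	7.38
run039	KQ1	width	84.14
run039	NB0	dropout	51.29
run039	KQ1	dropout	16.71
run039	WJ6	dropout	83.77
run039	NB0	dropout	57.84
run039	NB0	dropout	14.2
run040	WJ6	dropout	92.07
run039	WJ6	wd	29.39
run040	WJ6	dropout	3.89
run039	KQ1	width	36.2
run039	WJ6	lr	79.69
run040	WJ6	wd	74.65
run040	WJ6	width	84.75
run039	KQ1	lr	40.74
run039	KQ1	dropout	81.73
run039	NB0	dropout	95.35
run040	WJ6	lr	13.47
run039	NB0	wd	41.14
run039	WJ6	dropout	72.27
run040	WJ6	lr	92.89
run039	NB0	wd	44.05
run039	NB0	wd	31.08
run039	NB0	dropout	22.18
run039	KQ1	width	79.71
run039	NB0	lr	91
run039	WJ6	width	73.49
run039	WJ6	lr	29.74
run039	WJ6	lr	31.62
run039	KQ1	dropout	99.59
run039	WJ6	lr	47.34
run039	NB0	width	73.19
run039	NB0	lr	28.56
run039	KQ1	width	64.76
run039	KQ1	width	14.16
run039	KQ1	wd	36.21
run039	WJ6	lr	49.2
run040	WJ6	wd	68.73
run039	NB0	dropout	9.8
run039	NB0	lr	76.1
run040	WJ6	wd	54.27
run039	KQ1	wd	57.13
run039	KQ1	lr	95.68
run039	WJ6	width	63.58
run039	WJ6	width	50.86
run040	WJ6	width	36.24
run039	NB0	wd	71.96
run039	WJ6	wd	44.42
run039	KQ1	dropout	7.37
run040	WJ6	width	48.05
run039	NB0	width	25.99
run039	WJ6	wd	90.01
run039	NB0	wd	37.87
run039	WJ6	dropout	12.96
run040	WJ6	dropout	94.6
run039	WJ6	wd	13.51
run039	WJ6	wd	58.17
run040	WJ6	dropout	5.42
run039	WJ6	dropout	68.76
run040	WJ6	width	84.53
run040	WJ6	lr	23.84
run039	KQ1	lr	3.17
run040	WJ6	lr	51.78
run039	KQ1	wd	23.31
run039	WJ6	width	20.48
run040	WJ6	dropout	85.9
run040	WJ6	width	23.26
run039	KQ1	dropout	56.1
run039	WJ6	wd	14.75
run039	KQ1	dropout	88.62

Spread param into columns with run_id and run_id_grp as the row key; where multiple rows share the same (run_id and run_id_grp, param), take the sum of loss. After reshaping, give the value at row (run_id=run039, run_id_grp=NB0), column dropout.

Rows with run_id=run039, run_id_grp=NB0 and param=dropout: loss values are 51.29, 57.84, 14.2, 95.35, 22.18, 9.8.
51.29 + 57.84 + 14.2 + 95.35 + 22.18 + 9.8 = 250.66.

250.66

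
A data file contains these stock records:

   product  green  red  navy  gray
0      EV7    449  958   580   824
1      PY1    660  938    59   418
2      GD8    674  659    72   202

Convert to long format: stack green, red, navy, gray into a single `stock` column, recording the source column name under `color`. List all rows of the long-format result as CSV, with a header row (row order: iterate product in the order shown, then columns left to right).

product,color,stock
EV7,green,449
EV7,red,958
EV7,navy,580
EV7,gray,824
PY1,green,660
PY1,red,938
PY1,navy,59
PY1,gray,418
GD8,green,674
GD8,red,659
GD8,navy,72
GD8,gray,202

Each (product, column) pair becomes one row: 3 × 4 = 12 rows.
For example, (EV7, green) → stock=449.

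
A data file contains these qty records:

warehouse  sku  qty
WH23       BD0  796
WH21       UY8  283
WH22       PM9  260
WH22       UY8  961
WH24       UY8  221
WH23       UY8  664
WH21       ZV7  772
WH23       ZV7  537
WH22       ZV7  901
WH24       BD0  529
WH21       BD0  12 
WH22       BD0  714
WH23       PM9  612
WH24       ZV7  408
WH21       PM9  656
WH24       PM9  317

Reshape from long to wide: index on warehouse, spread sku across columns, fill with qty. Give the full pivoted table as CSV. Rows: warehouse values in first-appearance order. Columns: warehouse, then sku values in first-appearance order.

Columns: warehouse plus the 4 distinct sku values (BD0, UY8, PM9, ZV7).
For example, row WH23 column BD0 takes qty=796 from the long row (WH23, BD0).

warehouse,BD0,UY8,PM9,ZV7
WH23,796,664,612,537
WH21,12,283,656,772
WH22,714,961,260,901
WH24,529,221,317,408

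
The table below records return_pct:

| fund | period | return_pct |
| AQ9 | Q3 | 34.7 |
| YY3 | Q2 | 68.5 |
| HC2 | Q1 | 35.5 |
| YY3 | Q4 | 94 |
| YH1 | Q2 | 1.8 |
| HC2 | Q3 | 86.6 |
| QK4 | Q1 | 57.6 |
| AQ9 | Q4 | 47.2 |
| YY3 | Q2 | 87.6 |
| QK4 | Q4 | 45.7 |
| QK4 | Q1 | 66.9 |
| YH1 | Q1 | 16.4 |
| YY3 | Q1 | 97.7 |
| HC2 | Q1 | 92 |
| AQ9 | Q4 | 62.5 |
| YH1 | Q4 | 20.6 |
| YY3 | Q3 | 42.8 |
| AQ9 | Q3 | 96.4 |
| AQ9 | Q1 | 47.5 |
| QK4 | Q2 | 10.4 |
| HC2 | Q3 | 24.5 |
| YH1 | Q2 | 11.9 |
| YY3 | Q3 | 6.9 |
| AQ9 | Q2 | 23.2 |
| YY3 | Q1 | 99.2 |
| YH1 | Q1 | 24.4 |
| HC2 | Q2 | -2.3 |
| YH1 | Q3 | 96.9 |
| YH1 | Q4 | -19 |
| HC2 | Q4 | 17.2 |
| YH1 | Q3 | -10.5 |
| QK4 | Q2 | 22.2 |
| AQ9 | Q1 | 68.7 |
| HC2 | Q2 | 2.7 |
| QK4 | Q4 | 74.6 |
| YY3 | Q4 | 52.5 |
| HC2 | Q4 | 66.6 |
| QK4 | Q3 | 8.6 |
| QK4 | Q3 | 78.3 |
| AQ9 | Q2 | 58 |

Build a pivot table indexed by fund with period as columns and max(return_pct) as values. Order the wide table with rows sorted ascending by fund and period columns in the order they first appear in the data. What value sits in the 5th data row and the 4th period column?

With rows sorted ascending by fund, row 5 is fund=YY3. period columns in first-appearance order: Q3, Q2, Q1, Q4; column 4 is Q4.
Long rows with fund=YY3, period=Q4: max(94, 52.5) = 94.

94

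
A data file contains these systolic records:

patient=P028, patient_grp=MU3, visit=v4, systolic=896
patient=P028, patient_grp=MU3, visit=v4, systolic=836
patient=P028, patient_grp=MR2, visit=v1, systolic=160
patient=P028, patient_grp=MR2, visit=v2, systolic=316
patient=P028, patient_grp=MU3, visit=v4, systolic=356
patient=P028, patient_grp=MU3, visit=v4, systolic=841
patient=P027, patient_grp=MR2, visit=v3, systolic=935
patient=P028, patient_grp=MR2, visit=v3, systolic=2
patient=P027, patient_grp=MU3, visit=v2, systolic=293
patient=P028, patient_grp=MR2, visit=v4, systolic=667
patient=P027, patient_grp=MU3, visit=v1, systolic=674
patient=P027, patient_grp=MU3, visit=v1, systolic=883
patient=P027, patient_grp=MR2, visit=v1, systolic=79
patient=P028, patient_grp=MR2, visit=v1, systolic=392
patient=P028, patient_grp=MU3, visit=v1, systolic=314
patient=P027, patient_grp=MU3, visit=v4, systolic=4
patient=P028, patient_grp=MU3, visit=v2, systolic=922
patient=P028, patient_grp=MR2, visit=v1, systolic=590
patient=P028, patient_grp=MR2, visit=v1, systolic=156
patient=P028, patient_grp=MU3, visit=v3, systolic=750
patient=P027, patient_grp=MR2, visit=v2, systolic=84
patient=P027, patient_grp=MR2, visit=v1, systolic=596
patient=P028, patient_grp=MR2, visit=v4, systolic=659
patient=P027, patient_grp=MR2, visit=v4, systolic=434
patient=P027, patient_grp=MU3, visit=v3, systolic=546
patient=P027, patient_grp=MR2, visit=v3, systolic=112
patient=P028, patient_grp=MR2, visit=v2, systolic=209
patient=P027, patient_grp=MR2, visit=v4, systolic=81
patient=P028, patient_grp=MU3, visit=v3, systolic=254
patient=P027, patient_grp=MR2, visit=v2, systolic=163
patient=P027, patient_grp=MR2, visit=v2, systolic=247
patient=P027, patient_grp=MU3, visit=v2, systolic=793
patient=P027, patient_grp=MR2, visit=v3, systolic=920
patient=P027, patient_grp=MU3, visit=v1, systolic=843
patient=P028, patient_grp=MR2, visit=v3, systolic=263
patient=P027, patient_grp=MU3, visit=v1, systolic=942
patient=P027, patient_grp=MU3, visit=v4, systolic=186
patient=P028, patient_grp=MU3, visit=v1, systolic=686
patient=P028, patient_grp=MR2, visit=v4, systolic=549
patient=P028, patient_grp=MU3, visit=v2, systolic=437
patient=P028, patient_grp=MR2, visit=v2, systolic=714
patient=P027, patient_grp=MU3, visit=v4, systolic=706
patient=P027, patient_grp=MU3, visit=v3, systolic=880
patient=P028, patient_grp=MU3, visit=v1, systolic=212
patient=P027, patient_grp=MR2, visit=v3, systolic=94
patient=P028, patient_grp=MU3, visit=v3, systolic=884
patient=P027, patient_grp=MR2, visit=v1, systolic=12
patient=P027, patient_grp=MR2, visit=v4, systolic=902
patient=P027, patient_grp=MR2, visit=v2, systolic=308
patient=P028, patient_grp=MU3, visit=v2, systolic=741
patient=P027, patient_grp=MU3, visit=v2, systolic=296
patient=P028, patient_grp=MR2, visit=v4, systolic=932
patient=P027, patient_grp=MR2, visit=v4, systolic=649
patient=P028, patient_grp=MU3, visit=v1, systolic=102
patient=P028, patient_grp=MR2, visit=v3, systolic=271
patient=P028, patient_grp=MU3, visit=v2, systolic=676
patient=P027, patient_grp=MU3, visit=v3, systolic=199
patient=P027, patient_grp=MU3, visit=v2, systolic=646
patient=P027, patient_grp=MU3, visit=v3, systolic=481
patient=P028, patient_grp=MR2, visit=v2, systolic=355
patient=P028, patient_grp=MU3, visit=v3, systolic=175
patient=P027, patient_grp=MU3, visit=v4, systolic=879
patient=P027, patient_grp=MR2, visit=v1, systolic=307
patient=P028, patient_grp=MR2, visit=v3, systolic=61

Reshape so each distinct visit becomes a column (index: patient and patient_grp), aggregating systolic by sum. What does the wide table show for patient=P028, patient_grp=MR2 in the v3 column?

Rows with patient=P028, patient_grp=MR2 and visit=v3: systolic values are 2, 263, 271, 61.
2 + 263 + 271 + 61 = 597.

597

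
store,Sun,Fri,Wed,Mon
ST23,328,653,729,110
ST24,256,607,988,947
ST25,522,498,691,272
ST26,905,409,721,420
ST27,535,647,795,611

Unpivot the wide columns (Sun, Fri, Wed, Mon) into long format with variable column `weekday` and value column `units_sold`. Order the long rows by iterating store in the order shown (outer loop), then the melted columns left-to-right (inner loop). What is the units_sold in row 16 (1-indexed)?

420

20 rows total (5 × 4). Row 16: index ⌊(16-1)/4⌋ = 3 into store → ST26; (16-1) mod 4 = 3 into the melted columns → Mon.
So row 16 is (ST26, Mon, 420); units_sold = 420.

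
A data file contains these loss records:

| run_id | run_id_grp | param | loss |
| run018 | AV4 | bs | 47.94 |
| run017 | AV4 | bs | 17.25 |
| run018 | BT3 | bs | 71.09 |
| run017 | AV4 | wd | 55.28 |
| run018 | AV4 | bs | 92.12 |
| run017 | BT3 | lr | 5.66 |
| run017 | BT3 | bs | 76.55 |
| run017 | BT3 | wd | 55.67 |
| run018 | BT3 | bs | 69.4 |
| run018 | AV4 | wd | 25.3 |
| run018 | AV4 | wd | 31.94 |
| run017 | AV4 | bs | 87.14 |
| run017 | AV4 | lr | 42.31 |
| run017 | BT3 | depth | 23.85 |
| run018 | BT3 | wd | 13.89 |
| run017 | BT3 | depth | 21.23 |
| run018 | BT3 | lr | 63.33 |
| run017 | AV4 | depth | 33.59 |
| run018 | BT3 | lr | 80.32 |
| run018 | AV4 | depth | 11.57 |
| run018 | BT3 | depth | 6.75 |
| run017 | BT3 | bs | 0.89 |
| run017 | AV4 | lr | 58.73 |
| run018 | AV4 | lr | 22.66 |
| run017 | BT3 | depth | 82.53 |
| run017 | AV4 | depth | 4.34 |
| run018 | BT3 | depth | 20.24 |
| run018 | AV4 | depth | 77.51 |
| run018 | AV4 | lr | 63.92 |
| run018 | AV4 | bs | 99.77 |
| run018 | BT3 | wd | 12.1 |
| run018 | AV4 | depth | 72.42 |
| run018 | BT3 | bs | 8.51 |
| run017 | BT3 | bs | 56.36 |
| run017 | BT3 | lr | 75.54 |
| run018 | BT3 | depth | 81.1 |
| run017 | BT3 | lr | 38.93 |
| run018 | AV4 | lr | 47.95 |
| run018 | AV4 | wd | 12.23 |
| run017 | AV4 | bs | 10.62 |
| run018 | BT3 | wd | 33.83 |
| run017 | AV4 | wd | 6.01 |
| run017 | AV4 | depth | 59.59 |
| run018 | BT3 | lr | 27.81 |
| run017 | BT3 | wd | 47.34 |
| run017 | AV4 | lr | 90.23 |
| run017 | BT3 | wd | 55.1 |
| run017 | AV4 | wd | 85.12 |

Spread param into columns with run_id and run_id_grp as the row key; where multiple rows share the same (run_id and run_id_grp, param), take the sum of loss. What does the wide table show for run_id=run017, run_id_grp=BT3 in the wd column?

Rows with run_id=run017, run_id_grp=BT3 and param=wd: loss values are 55.67, 47.34, 55.1.
55.67 + 47.34 + 55.1 = 158.11.

158.11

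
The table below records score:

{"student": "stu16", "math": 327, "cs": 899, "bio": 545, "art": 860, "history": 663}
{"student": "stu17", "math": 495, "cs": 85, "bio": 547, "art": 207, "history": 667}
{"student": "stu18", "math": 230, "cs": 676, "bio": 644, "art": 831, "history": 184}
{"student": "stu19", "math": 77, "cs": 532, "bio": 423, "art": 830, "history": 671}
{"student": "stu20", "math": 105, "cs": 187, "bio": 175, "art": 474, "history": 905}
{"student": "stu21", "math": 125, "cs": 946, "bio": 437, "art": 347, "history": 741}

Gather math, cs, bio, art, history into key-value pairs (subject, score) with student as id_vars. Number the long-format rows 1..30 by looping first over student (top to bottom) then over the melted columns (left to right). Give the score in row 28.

30 rows total (6 × 5). Row 28: index ⌊(28-1)/5⌋ = 5 into student → stu21; (28-1) mod 5 = 2 into the melted columns → bio.
So row 28 is (stu21, bio, 437); score = 437.

437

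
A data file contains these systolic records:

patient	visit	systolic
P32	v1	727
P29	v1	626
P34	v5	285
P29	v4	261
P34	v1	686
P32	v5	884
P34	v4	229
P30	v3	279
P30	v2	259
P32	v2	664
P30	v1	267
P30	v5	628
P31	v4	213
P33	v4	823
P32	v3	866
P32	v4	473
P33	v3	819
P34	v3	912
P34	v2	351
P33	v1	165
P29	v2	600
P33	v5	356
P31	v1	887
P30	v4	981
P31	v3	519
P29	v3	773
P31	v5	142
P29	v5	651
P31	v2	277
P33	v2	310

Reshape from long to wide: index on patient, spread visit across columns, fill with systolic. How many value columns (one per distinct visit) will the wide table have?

5

5 distinct visit values: v1, v2, v3, v4, v5.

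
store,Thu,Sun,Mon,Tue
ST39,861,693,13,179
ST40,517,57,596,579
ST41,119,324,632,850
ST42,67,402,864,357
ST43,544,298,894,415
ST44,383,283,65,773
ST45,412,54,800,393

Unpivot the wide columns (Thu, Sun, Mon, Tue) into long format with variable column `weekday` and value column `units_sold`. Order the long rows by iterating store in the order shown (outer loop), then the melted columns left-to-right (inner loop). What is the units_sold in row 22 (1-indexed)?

28 rows total (7 × 4). Row 22: index ⌊(22-1)/4⌋ = 5 into store → ST44; (22-1) mod 4 = 1 into the melted columns → Sun.
So row 22 is (ST44, Sun, 283); units_sold = 283.

283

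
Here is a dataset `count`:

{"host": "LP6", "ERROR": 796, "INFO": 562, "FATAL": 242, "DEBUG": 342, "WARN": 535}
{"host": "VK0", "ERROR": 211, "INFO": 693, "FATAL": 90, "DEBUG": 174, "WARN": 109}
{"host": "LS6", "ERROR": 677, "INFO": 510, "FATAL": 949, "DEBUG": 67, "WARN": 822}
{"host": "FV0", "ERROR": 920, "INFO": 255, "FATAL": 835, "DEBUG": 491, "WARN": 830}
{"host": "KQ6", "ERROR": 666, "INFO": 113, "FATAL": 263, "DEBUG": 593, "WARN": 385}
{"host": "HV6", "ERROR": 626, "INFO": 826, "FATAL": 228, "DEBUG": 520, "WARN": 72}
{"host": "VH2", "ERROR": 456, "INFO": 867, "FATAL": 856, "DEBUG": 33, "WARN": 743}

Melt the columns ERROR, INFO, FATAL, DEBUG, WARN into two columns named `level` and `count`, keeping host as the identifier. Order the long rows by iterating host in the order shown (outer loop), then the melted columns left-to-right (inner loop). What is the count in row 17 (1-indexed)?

35 rows total (7 × 5). Row 17: index ⌊(17-1)/5⌋ = 3 into host → FV0; (17-1) mod 5 = 1 into the melted columns → INFO.
So row 17 is (FV0, INFO, 255); count = 255.

255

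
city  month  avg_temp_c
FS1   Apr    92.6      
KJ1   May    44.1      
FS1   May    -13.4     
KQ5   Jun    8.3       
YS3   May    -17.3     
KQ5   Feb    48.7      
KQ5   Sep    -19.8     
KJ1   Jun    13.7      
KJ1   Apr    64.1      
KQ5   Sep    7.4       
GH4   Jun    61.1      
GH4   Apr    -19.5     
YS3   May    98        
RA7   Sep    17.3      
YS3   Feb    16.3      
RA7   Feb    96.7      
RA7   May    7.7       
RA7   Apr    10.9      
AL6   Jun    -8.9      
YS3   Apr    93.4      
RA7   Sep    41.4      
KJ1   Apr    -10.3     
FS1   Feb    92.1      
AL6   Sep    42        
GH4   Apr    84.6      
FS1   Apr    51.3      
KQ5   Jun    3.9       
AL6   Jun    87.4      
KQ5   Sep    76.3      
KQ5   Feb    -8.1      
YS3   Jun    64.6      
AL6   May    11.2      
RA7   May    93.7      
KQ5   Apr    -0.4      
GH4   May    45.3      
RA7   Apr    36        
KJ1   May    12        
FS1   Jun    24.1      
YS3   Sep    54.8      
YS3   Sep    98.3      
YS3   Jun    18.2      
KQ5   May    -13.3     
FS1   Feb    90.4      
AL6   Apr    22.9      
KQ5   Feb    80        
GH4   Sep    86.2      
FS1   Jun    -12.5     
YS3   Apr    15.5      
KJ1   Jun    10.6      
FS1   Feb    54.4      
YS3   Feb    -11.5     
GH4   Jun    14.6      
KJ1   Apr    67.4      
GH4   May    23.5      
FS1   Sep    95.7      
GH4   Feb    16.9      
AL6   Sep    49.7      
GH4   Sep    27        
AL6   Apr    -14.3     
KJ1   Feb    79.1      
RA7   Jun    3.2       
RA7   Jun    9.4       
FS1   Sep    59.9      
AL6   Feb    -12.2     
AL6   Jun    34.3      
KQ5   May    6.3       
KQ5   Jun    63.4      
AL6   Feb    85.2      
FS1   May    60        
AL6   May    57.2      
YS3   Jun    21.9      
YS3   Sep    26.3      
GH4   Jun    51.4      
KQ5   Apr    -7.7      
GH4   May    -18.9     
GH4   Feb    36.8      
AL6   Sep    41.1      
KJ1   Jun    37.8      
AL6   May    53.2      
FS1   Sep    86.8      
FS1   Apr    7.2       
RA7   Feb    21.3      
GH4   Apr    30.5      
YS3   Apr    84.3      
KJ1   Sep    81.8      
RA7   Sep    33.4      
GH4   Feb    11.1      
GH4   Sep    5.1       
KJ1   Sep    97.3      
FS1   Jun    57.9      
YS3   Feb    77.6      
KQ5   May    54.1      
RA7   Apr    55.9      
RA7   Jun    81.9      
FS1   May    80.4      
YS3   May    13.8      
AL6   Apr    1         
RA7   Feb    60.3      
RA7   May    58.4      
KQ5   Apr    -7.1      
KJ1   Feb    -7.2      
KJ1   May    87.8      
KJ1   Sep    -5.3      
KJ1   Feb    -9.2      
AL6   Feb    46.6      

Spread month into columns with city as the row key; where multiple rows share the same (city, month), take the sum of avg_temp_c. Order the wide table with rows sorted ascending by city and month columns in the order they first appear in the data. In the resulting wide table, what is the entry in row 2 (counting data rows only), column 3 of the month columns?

With rows sorted ascending by city, row 2 is city=FS1. month columns in first-appearance order: Apr, May, Jun, Feb, Sep; column 3 is Jun.
Long rows with city=FS1, month=Jun: 24.1 + -12.5 + 57.9 = 69.5.

69.5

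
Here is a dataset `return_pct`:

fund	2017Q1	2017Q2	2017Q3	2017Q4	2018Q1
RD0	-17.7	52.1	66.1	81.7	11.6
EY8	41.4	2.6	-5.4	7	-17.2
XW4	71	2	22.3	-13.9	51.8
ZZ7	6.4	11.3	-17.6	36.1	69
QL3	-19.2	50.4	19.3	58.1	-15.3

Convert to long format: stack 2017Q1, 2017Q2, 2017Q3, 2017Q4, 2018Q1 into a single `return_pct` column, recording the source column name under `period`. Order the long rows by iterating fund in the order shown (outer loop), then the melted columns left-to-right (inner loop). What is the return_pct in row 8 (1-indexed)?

25 rows total (5 × 5). Row 8: index ⌊(8-1)/5⌋ = 1 into fund → EY8; (8-1) mod 5 = 2 into the melted columns → 2017Q3.
So row 8 is (EY8, 2017Q3, -5.4); return_pct = -5.4.

-5.4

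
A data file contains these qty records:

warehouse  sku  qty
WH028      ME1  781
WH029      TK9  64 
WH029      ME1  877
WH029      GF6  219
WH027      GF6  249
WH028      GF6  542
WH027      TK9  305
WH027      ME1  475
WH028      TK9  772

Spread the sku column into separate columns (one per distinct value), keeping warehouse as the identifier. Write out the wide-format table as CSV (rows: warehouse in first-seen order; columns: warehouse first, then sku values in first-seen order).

Columns: warehouse plus the 3 distinct sku values (ME1, TK9, GF6).
For example, row WH028 column ME1 takes qty=781 from the long row (WH028, ME1).

warehouse,ME1,TK9,GF6
WH028,781,772,542
WH029,877,64,219
WH027,475,305,249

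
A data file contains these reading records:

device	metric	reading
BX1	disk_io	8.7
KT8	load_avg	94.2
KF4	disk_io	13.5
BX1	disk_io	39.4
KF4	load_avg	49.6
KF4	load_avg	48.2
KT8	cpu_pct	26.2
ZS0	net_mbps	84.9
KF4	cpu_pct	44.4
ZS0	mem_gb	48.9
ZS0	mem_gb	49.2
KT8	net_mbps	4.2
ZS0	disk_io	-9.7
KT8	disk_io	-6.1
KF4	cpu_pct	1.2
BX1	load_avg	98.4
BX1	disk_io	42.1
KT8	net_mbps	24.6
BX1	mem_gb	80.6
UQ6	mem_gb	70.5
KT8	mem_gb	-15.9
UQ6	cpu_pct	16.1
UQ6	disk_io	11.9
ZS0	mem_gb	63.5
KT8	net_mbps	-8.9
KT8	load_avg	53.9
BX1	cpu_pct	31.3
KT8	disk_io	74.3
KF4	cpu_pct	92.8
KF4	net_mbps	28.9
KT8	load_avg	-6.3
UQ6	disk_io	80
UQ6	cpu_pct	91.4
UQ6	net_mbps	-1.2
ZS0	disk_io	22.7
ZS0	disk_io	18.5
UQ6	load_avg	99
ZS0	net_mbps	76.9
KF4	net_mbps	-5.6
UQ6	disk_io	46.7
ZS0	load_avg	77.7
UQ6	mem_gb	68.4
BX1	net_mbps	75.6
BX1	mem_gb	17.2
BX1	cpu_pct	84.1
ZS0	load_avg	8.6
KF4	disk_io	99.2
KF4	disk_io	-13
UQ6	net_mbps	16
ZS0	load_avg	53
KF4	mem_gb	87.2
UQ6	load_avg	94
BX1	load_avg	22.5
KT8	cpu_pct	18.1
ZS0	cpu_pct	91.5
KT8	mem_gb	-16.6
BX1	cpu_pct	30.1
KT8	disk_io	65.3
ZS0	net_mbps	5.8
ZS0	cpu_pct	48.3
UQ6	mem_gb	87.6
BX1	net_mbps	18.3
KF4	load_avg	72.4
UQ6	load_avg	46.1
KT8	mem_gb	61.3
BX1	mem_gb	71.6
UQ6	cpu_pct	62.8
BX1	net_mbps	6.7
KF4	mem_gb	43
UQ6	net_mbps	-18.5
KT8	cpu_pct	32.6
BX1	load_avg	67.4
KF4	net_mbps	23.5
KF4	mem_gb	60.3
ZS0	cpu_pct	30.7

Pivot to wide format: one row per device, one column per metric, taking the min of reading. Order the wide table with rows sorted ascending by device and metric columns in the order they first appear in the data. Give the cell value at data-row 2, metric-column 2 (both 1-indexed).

48.2

With rows sorted ascending by device, row 2 is device=KF4. metric columns in first-appearance order: disk_io, load_avg, cpu_pct, net_mbps, mem_gb; column 2 is load_avg.
Long rows with device=KF4, metric=load_avg: min(49.6, 48.2, 72.4) = 48.2.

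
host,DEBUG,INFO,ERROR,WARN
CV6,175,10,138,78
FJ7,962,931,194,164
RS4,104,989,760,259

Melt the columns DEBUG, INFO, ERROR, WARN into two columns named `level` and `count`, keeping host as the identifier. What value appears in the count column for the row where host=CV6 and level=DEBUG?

175

Unpivoting turns each (host, wide-column) pair into one long row.
The wide cell at row CV6, column DEBUG holds 175, so the long row (CV6, DEBUG) has count=175.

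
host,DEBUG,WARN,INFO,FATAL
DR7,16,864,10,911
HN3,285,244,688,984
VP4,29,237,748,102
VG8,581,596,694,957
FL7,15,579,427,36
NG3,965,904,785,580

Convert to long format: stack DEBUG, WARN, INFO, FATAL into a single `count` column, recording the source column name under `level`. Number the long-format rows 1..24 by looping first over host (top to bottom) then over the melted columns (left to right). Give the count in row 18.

579

24 rows total (6 × 4). Row 18: index ⌊(18-1)/4⌋ = 4 into host → FL7; (18-1) mod 4 = 1 into the melted columns → WARN.
So row 18 is (FL7, WARN, 579); count = 579.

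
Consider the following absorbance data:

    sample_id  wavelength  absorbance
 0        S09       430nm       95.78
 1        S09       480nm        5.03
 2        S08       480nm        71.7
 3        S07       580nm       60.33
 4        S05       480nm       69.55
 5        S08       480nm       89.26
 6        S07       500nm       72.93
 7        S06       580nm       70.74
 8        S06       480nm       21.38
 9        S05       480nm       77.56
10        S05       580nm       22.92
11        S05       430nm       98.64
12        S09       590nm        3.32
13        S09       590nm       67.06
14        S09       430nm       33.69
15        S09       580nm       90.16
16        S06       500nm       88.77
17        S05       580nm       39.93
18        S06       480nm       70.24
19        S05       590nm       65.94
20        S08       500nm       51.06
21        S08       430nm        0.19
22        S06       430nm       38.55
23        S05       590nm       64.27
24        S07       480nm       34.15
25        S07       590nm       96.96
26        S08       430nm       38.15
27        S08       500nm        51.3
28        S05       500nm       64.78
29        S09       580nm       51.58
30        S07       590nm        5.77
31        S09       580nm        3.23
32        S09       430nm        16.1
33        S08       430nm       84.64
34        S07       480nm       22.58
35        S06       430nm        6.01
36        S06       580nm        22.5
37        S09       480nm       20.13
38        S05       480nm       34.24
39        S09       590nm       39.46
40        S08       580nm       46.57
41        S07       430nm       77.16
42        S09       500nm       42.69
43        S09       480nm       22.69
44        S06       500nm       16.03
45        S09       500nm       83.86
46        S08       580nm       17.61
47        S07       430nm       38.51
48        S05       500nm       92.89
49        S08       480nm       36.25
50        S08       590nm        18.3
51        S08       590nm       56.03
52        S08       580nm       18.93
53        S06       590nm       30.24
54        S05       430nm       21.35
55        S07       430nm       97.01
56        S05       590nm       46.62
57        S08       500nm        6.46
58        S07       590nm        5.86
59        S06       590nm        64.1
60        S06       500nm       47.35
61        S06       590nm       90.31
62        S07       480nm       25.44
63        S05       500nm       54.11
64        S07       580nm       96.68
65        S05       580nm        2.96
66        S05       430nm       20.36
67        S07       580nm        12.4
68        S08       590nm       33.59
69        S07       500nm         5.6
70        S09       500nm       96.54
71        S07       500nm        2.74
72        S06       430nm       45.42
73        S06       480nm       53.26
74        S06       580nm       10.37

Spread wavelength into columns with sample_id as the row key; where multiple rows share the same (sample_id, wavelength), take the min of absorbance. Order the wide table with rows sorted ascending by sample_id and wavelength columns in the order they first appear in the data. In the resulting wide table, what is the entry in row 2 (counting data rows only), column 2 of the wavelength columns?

21.38

With rows sorted ascending by sample_id, row 2 is sample_id=S06. wavelength columns in first-appearance order: 430nm, 480nm, 580nm, 500nm, 590nm; column 2 is 480nm.
Long rows with sample_id=S06, wavelength=480nm: min(21.38, 70.24, 53.26) = 21.38.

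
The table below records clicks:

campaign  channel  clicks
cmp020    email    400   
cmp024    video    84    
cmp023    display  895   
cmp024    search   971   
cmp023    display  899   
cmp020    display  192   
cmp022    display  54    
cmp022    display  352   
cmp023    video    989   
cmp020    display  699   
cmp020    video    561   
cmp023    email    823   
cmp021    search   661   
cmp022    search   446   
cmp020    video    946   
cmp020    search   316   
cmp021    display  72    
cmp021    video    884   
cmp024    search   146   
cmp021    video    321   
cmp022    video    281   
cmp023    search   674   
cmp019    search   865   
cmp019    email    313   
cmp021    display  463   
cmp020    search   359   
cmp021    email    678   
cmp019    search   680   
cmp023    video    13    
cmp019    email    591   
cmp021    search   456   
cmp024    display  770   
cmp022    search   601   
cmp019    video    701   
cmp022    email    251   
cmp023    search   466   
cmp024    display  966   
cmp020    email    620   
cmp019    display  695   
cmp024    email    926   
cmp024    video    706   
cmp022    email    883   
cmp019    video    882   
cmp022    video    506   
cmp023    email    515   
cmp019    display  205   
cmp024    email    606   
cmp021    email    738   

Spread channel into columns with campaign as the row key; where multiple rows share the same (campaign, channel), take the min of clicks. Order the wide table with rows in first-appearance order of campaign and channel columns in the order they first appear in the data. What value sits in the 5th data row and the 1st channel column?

With rows in first-appearance order of campaign, row 5 is campaign=cmp021. channel columns in first-appearance order: email, video, display, search; column 1 is email.
Long rows with campaign=cmp021, channel=email: min(678, 738) = 678.

678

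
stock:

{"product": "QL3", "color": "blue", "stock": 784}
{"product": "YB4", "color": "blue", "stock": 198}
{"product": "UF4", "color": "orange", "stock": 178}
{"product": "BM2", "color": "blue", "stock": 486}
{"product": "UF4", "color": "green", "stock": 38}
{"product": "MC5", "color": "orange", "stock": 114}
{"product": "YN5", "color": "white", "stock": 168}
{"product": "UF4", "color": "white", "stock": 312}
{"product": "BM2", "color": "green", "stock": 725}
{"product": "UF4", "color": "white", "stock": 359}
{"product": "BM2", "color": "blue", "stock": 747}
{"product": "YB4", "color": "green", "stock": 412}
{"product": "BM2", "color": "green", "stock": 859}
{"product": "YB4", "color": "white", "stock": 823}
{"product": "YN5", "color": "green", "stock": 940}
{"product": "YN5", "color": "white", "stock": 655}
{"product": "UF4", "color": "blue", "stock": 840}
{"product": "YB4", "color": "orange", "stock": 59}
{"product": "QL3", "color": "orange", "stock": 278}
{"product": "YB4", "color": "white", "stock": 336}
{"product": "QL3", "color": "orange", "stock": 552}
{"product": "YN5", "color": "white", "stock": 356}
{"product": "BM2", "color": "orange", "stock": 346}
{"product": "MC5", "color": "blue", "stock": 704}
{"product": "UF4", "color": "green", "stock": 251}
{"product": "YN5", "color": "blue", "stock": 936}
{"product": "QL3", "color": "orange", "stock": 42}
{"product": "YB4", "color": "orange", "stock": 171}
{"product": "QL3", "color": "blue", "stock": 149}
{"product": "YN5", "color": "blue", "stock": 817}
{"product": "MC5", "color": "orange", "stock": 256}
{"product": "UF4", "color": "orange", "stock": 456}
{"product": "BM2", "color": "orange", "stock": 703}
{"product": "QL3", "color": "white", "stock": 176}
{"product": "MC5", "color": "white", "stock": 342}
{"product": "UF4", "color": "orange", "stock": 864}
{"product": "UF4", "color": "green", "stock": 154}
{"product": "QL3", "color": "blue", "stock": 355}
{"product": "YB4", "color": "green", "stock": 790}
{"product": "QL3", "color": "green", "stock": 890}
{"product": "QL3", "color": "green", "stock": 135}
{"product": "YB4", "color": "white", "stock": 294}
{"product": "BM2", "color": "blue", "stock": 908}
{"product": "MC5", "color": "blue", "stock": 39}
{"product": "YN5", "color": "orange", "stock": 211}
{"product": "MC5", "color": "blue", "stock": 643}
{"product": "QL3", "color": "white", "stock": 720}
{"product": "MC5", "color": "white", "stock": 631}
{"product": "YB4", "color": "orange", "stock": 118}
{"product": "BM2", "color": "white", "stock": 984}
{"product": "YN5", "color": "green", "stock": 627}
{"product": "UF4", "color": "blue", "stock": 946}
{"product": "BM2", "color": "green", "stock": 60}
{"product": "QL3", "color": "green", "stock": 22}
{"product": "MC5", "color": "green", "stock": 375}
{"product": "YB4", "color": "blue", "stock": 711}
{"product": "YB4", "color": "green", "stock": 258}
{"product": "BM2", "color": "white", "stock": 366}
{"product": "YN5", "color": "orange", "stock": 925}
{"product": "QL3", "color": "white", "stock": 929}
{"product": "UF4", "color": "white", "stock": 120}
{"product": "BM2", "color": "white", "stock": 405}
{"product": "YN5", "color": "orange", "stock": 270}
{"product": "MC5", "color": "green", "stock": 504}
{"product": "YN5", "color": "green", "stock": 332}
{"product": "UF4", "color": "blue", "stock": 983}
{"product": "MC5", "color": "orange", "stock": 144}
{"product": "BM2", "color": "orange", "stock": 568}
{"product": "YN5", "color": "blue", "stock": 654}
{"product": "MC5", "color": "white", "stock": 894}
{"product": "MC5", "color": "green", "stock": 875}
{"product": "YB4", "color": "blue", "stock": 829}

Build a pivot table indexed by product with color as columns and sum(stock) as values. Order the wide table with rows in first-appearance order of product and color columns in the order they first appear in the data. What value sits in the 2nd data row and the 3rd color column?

1460

With rows in first-appearance order of product, row 2 is product=YB4. color columns in first-appearance order: blue, orange, green, white; column 3 is green.
Long rows with product=YB4, color=green: 412 + 790 + 258 = 1460.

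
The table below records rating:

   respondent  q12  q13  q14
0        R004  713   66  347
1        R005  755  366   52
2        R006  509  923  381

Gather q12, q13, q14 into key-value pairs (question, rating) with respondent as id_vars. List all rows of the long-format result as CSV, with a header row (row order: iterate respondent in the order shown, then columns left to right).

Each (respondent, column) pair becomes one row: 3 × 3 = 9 rows.
For example, (R004, q12) → rating=713.

respondent,question,rating
R004,q12,713
R004,q13,66
R004,q14,347
R005,q12,755
R005,q13,366
R005,q14,52
R006,q12,509
R006,q13,923
R006,q14,381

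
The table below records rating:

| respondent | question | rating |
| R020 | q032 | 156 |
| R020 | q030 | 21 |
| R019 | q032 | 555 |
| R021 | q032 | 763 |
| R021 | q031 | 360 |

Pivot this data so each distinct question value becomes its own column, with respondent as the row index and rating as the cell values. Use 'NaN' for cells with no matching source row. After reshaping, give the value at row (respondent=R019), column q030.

No long-format row has respondent=R019 and question=q030, so the cell is NaN.

NaN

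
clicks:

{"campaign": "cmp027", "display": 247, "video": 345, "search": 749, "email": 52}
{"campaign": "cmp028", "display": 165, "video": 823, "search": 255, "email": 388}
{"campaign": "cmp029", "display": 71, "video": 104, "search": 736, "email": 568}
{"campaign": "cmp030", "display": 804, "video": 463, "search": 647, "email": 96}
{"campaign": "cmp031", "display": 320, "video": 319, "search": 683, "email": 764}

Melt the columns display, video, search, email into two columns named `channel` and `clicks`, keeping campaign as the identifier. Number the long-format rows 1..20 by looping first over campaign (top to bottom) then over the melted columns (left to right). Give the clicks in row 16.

96

20 rows total (5 × 4). Row 16: index ⌊(16-1)/4⌋ = 3 into campaign → cmp030; (16-1) mod 4 = 3 into the melted columns → email.
So row 16 is (cmp030, email, 96); clicks = 96.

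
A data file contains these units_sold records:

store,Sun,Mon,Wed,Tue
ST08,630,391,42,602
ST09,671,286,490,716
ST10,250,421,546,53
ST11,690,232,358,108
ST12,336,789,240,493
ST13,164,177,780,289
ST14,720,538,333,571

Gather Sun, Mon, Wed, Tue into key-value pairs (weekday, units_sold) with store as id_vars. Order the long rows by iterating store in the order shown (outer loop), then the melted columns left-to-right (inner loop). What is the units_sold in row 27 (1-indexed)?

28 rows total (7 × 4). Row 27: index ⌊(27-1)/4⌋ = 6 into store → ST14; (27-1) mod 4 = 2 into the melted columns → Wed.
So row 27 is (ST14, Wed, 333); units_sold = 333.

333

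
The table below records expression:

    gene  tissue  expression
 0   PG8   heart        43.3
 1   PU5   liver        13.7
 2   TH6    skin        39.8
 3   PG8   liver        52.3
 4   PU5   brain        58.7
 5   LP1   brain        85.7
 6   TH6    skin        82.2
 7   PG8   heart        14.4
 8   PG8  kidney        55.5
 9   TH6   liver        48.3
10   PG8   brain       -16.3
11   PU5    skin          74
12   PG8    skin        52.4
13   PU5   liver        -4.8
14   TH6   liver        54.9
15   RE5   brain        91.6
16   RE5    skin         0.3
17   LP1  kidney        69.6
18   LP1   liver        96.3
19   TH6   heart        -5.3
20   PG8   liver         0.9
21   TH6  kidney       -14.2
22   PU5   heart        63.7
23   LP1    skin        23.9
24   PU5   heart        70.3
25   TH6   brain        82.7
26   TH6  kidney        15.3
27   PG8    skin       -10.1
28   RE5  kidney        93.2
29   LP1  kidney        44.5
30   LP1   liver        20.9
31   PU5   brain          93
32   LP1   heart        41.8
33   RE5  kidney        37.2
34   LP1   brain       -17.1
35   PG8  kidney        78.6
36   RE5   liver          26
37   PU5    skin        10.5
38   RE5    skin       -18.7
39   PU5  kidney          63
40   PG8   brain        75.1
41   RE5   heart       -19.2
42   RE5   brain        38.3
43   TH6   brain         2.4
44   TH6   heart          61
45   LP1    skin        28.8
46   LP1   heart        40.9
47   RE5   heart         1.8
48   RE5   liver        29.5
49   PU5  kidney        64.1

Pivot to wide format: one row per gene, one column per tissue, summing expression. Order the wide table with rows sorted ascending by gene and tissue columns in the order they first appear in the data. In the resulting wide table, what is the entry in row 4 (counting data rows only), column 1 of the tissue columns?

With rows sorted ascending by gene, row 4 is gene=RE5. tissue columns in first-appearance order: heart, liver, skin, brain, kidney; column 1 is heart.
Long rows with gene=RE5, tissue=heart: -19.2 + 1.8 = -17.4.

-17.4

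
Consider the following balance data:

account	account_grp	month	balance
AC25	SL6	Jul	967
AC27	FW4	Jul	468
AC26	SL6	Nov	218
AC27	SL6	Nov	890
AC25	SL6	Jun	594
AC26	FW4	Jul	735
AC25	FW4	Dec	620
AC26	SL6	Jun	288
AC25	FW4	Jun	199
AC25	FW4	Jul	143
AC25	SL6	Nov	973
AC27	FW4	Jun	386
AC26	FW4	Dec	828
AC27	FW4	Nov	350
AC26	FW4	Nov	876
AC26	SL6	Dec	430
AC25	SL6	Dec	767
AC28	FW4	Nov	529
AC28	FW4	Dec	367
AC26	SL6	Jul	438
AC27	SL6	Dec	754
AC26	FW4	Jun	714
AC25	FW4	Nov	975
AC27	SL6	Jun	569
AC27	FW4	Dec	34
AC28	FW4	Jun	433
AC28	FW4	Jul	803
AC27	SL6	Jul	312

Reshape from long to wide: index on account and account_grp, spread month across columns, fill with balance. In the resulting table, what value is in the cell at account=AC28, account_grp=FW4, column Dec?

367

Wide layout: rows indexed by account and account_grp, columns are the 4 distinct month values (Jul, Nov, Jun, Dec).
Cell (account=AC28, account_grp=FW4, month=Dec) draws from the long row where account=AC28, account_grp=FW4 and month=Dec, which has balance=367.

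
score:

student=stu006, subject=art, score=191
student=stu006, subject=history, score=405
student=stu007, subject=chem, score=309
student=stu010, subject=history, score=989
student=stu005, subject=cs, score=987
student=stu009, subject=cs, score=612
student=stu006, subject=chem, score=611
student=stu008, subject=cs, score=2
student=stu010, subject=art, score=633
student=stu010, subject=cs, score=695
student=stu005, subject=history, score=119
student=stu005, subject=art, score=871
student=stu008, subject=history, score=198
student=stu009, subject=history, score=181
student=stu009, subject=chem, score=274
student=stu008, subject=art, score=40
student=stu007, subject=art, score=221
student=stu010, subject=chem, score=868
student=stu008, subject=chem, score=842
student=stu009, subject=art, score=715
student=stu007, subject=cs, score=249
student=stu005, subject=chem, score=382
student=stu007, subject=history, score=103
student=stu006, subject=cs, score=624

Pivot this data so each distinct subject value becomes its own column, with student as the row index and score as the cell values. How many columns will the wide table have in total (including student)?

5

1 column for student plus 4 distinct subject values → 5 columns.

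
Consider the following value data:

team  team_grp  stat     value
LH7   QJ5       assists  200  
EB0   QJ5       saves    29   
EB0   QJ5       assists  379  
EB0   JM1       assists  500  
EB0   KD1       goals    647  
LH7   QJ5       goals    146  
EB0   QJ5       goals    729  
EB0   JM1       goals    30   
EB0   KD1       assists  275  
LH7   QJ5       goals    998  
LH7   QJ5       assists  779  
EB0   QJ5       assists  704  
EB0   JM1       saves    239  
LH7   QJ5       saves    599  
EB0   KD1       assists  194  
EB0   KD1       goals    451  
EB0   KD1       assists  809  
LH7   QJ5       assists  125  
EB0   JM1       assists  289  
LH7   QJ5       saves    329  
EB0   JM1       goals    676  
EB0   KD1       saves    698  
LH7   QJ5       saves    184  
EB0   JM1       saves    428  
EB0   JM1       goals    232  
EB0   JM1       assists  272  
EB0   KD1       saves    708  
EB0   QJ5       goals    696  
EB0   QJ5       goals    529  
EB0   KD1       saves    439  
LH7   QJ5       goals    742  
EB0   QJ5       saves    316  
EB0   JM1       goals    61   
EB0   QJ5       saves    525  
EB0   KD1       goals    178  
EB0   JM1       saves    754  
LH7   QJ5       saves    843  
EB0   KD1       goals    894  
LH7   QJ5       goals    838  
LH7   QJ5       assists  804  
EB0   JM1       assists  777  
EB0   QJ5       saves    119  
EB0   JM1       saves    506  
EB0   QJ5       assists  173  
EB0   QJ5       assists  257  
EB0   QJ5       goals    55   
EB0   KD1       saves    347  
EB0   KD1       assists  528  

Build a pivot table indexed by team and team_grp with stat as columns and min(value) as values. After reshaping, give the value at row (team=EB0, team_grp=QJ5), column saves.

29

Rows with team=EB0, team_grp=QJ5 and stat=saves: value values are 29, 316, 525, 119.
min(29, 316, 525, 119) = 29.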